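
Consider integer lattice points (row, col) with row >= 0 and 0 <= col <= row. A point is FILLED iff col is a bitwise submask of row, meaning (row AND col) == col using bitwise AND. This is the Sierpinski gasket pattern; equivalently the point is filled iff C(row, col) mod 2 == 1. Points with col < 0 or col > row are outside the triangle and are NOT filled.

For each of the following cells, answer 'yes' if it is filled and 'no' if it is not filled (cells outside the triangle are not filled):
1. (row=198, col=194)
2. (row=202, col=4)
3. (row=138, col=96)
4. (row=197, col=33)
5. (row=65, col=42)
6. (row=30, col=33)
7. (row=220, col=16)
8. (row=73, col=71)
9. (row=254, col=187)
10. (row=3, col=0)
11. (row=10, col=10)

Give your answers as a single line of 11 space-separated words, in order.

(198,194): row=0b11000110, col=0b11000010, row AND col = 0b11000010 = 194; 194 == 194 -> filled
(202,4): row=0b11001010, col=0b100, row AND col = 0b0 = 0; 0 != 4 -> empty
(138,96): row=0b10001010, col=0b1100000, row AND col = 0b0 = 0; 0 != 96 -> empty
(197,33): row=0b11000101, col=0b100001, row AND col = 0b1 = 1; 1 != 33 -> empty
(65,42): row=0b1000001, col=0b101010, row AND col = 0b0 = 0; 0 != 42 -> empty
(30,33): col outside [0, 30] -> not filled
(220,16): row=0b11011100, col=0b10000, row AND col = 0b10000 = 16; 16 == 16 -> filled
(73,71): row=0b1001001, col=0b1000111, row AND col = 0b1000001 = 65; 65 != 71 -> empty
(254,187): row=0b11111110, col=0b10111011, row AND col = 0b10111010 = 186; 186 != 187 -> empty
(3,0): row=0b11, col=0b0, row AND col = 0b0 = 0; 0 == 0 -> filled
(10,10): row=0b1010, col=0b1010, row AND col = 0b1010 = 10; 10 == 10 -> filled

Answer: yes no no no no no yes no no yes yes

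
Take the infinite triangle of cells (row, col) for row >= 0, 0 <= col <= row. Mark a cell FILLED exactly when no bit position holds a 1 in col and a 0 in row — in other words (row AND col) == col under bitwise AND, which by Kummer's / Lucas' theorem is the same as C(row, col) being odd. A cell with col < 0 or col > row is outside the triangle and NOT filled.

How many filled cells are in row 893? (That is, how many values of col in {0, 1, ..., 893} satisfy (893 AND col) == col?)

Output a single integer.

893 in binary = 1101111101
popcount(893) = number of 1-bits in 1101111101 = 8
A col c satisfies (893 AND c) == c iff every set bit of c is also set in 893; each of the 8 set bits of 893 can independently be on or off in c.
count = 2^8 = 256

Answer: 256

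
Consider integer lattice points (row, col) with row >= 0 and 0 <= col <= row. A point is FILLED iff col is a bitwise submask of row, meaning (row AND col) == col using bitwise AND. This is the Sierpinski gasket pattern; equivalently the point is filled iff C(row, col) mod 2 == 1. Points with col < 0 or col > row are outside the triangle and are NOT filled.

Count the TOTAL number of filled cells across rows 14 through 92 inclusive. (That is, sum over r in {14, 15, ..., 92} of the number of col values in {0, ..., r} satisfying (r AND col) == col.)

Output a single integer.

Answer: 1030

Derivation:
r14=1110 pc3: +8 =8
r15=1111 pc4: +16 =24
r16=10000 pc1: +2 =26
r17=10001 pc2: +4 =30
r18=10010 pc2: +4 =34
r19=10011 pc3: +8 =42
r20=10100 pc2: +4 =46
r21=10101 pc3: +8 =54
r22=10110 pc3: +8 =62
r23=10111 pc4: +16 =78
r24=11000 pc2: +4 =82
r25=11001 pc3: +8 =90
r26=11010 pc3: +8 =98
r27=11011 pc4: +16 =114
r28=11100 pc3: +8 =122
r29=11101 pc4: +16 =138
r30=11110 pc4: +16 =154
r31=11111 pc5: +32 =186
r32=100000 pc1: +2 =188
r33=100001 pc2: +4 =192
r34=100010 pc2: +4 =196
r35=100011 pc3: +8 =204
r36=100100 pc2: +4 =208
r37=100101 pc3: +8 =216
r38=100110 pc3: +8 =224
r39=100111 pc4: +16 =240
r40=101000 pc2: +4 =244
r41=101001 pc3: +8 =252
r42=101010 pc3: +8 =260
r43=101011 pc4: +16 =276
r44=101100 pc3: +8 =284
r45=101101 pc4: +16 =300
r46=101110 pc4: +16 =316
r47=101111 pc5: +32 =348
r48=110000 pc2: +4 =352
r49=110001 pc3: +8 =360
r50=110010 pc3: +8 =368
r51=110011 pc4: +16 =384
r52=110100 pc3: +8 =392
r53=110101 pc4: +16 =408
r54=110110 pc4: +16 =424
r55=110111 pc5: +32 =456
r56=111000 pc3: +8 =464
r57=111001 pc4: +16 =480
r58=111010 pc4: +16 =496
r59=111011 pc5: +32 =528
r60=111100 pc4: +16 =544
r61=111101 pc5: +32 =576
r62=111110 pc5: +32 =608
r63=111111 pc6: +64 =672
r64=1000000 pc1: +2 =674
r65=1000001 pc2: +4 =678
r66=1000010 pc2: +4 =682
r67=1000011 pc3: +8 =690
r68=1000100 pc2: +4 =694
r69=1000101 pc3: +8 =702
r70=1000110 pc3: +8 =710
r71=1000111 pc4: +16 =726
r72=1001000 pc2: +4 =730
r73=1001001 pc3: +8 =738
r74=1001010 pc3: +8 =746
r75=1001011 pc4: +16 =762
r76=1001100 pc3: +8 =770
r77=1001101 pc4: +16 =786
r78=1001110 pc4: +16 =802
r79=1001111 pc5: +32 =834
r80=1010000 pc2: +4 =838
r81=1010001 pc3: +8 =846
r82=1010010 pc3: +8 =854
r83=1010011 pc4: +16 =870
r84=1010100 pc3: +8 =878
r85=1010101 pc4: +16 =894
r86=1010110 pc4: +16 =910
r87=1010111 pc5: +32 =942
r88=1011000 pc3: +8 =950
r89=1011001 pc4: +16 =966
r90=1011010 pc4: +16 =982
r91=1011011 pc5: +32 =1014
r92=1011100 pc4: +16 =1030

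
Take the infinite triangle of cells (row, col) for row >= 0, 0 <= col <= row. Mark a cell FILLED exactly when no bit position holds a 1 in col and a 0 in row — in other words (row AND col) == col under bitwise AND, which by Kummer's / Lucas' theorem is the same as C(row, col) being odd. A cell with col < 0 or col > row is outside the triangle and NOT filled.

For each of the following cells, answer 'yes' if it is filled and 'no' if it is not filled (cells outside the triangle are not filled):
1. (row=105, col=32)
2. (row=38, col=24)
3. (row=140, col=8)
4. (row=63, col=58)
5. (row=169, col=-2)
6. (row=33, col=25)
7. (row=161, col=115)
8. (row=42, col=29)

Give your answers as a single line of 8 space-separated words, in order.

(105,32): row=0b1101001, col=0b100000, row AND col = 0b100000 = 32; 32 == 32 -> filled
(38,24): row=0b100110, col=0b11000, row AND col = 0b0 = 0; 0 != 24 -> empty
(140,8): row=0b10001100, col=0b1000, row AND col = 0b1000 = 8; 8 == 8 -> filled
(63,58): row=0b111111, col=0b111010, row AND col = 0b111010 = 58; 58 == 58 -> filled
(169,-2): col outside [0, 169] -> not filled
(33,25): row=0b100001, col=0b11001, row AND col = 0b1 = 1; 1 != 25 -> empty
(161,115): row=0b10100001, col=0b1110011, row AND col = 0b100001 = 33; 33 != 115 -> empty
(42,29): row=0b101010, col=0b11101, row AND col = 0b1000 = 8; 8 != 29 -> empty

Answer: yes no yes yes no no no no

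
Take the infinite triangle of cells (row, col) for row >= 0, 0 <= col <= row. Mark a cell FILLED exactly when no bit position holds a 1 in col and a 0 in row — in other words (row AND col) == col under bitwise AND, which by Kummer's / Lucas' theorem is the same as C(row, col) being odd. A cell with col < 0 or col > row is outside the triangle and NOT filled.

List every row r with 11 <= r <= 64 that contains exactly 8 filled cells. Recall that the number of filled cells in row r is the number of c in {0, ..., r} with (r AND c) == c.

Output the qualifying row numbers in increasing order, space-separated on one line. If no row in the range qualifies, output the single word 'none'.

Answer: 11 13 14 19 21 22 25 26 28 35 37 38 41 42 44 49 50 52 56

Derivation:
Row r has 2^popcount(r) filled cells, so we need popcount(r) = log2(8) = 3.
Scan r = 11..64 and keep those with exactly 3 one-bits:
r=11=1011 popcount=3 -> KEEP
r=12=1100 popcount=2 -> skip
r=13=1101 popcount=3 -> KEEP
r=14=1110 popcount=3 -> KEEP
r=15=1111 popcount=4 -> skip
r=16=10000 popcount=1 -> skip
r=17=10001 popcount=2 -> skip
r=18=10010 popcount=2 -> skip
r=19=10011 popcount=3 -> KEEP
r=20=10100 popcount=2 -> skip
r=21=10101 popcount=3 -> KEEP
r=22=10110 popcount=3 -> KEEP
r=23=10111 popcount=4 -> skip
r=24=11000 popcount=2 -> skip
r=25=11001 popcount=3 -> KEEP
r=26=11010 popcount=3 -> KEEP
r=27=11011 popcount=4 -> skip
r=28=11100 popcount=3 -> KEEP
r=29=11101 popcount=4 -> skip
r=30=11110 popcount=4 -> skip
r=31=11111 popcount=5 -> skip
r=32=100000 popcount=1 -> skip
r=33=100001 popcount=2 -> skip
r=34=100010 popcount=2 -> skip
r=35=100011 popcount=3 -> KEEP
r=36=100100 popcount=2 -> skip
r=37=100101 popcount=3 -> KEEP
r=38=100110 popcount=3 -> KEEP
r=39=100111 popcount=4 -> skip
r=40=101000 popcount=2 -> skip
r=41=101001 popcount=3 -> KEEP
r=42=101010 popcount=3 -> KEEP
r=43=101011 popcount=4 -> skip
r=44=101100 popcount=3 -> KEEP
r=45=101101 popcount=4 -> skip
r=46=101110 popcount=4 -> skip
r=47=101111 popcount=5 -> skip
r=48=110000 popcount=2 -> skip
r=49=110001 popcount=3 -> KEEP
r=50=110010 popcount=3 -> KEEP
r=51=110011 popcount=4 -> skip
r=52=110100 popcount=3 -> KEEP
r=53=110101 popcount=4 -> skip
r=54=110110 popcount=4 -> skip
r=55=110111 popcount=5 -> skip
r=56=111000 popcount=3 -> KEEP
r=57=111001 popcount=4 -> skip
r=58=111010 popcount=4 -> skip
r=59=111011 popcount=5 -> skip
r=60=111100 popcount=4 -> skip
r=61=111101 popcount=5 -> skip
r=62=111110 popcount=5 -> skip
r=63=111111 popcount=6 -> skip
r=64=1000000 popcount=1 -> skip
Kept rows: 11 13 14 19 21 22 25 26 28 35 37 38 41 42 44 49 50 52 56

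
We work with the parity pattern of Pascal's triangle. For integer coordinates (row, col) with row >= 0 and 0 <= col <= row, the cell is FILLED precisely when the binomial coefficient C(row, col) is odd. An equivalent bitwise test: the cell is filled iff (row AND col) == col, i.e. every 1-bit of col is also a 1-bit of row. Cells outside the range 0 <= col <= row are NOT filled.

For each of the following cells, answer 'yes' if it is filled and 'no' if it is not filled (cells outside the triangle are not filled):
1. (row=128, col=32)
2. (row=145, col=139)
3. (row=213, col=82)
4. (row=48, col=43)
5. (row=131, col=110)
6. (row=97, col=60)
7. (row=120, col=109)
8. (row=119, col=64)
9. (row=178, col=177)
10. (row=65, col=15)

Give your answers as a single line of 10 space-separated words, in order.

(128,32): row=0b10000000, col=0b100000, row AND col = 0b0 = 0; 0 != 32 -> empty
(145,139): row=0b10010001, col=0b10001011, row AND col = 0b10000001 = 129; 129 != 139 -> empty
(213,82): row=0b11010101, col=0b1010010, row AND col = 0b1010000 = 80; 80 != 82 -> empty
(48,43): row=0b110000, col=0b101011, row AND col = 0b100000 = 32; 32 != 43 -> empty
(131,110): row=0b10000011, col=0b1101110, row AND col = 0b10 = 2; 2 != 110 -> empty
(97,60): row=0b1100001, col=0b111100, row AND col = 0b100000 = 32; 32 != 60 -> empty
(120,109): row=0b1111000, col=0b1101101, row AND col = 0b1101000 = 104; 104 != 109 -> empty
(119,64): row=0b1110111, col=0b1000000, row AND col = 0b1000000 = 64; 64 == 64 -> filled
(178,177): row=0b10110010, col=0b10110001, row AND col = 0b10110000 = 176; 176 != 177 -> empty
(65,15): row=0b1000001, col=0b1111, row AND col = 0b1 = 1; 1 != 15 -> empty

Answer: no no no no no no no yes no no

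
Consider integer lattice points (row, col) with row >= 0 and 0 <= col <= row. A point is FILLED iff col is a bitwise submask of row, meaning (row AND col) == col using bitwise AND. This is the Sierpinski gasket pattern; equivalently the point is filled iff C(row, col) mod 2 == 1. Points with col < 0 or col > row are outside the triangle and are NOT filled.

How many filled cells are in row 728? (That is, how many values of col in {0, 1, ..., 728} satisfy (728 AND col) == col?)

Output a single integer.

Answer: 32

Derivation:
728 in binary = 1011011000
popcount(728) = number of 1-bits in 1011011000 = 5
A col c satisfies (728 AND c) == c iff every set bit of c is also set in 728; each of the 5 set bits of 728 can independently be on or off in c.
count = 2^5 = 32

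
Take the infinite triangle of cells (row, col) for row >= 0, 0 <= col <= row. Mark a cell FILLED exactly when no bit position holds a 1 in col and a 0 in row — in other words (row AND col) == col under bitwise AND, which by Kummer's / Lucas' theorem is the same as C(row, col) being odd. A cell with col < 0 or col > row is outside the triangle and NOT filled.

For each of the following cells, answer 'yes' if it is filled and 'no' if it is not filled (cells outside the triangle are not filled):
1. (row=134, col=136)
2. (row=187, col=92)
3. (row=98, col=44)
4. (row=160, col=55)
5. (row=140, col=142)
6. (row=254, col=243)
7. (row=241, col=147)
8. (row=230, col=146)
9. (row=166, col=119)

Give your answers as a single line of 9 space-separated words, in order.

(134,136): col outside [0, 134] -> not filled
(187,92): row=0b10111011, col=0b1011100, row AND col = 0b11000 = 24; 24 != 92 -> empty
(98,44): row=0b1100010, col=0b101100, row AND col = 0b100000 = 32; 32 != 44 -> empty
(160,55): row=0b10100000, col=0b110111, row AND col = 0b100000 = 32; 32 != 55 -> empty
(140,142): col outside [0, 140] -> not filled
(254,243): row=0b11111110, col=0b11110011, row AND col = 0b11110010 = 242; 242 != 243 -> empty
(241,147): row=0b11110001, col=0b10010011, row AND col = 0b10010001 = 145; 145 != 147 -> empty
(230,146): row=0b11100110, col=0b10010010, row AND col = 0b10000010 = 130; 130 != 146 -> empty
(166,119): row=0b10100110, col=0b1110111, row AND col = 0b100110 = 38; 38 != 119 -> empty

Answer: no no no no no no no no no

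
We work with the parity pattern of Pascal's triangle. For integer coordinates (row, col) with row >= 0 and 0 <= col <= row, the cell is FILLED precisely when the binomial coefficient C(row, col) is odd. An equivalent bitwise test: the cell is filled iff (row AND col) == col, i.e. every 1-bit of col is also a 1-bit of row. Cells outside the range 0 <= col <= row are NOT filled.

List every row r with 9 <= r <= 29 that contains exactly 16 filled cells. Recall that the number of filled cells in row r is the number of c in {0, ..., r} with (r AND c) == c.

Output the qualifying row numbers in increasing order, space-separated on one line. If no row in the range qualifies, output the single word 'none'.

Row r has 2^popcount(r) filled cells, so we need popcount(r) = log2(16) = 4.
Scan r = 9..29 and keep those with exactly 4 one-bits:
r=9=1001 popcount=2 -> skip
r=10=1010 popcount=2 -> skip
r=11=1011 popcount=3 -> skip
r=12=1100 popcount=2 -> skip
r=13=1101 popcount=3 -> skip
r=14=1110 popcount=3 -> skip
r=15=1111 popcount=4 -> KEEP
r=16=10000 popcount=1 -> skip
r=17=10001 popcount=2 -> skip
r=18=10010 popcount=2 -> skip
r=19=10011 popcount=3 -> skip
r=20=10100 popcount=2 -> skip
r=21=10101 popcount=3 -> skip
r=22=10110 popcount=3 -> skip
r=23=10111 popcount=4 -> KEEP
r=24=11000 popcount=2 -> skip
r=25=11001 popcount=3 -> skip
r=26=11010 popcount=3 -> skip
r=27=11011 popcount=4 -> KEEP
r=28=11100 popcount=3 -> skip
r=29=11101 popcount=4 -> KEEP
Kept rows: 15 23 27 29

Answer: 15 23 27 29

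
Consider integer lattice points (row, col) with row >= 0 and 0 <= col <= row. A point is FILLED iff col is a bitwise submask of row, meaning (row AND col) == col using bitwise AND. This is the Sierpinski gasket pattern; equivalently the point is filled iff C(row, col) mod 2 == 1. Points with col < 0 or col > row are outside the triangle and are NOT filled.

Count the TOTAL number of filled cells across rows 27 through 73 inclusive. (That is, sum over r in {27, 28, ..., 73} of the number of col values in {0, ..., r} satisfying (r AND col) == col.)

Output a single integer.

r27=11011 pc4: +16 =16
r28=11100 pc3: +8 =24
r29=11101 pc4: +16 =40
r30=11110 pc4: +16 =56
r31=11111 pc5: +32 =88
r32=100000 pc1: +2 =90
r33=100001 pc2: +4 =94
r34=100010 pc2: +4 =98
r35=100011 pc3: +8 =106
r36=100100 pc2: +4 =110
r37=100101 pc3: +8 =118
r38=100110 pc3: +8 =126
r39=100111 pc4: +16 =142
r40=101000 pc2: +4 =146
r41=101001 pc3: +8 =154
r42=101010 pc3: +8 =162
r43=101011 pc4: +16 =178
r44=101100 pc3: +8 =186
r45=101101 pc4: +16 =202
r46=101110 pc4: +16 =218
r47=101111 pc5: +32 =250
r48=110000 pc2: +4 =254
r49=110001 pc3: +8 =262
r50=110010 pc3: +8 =270
r51=110011 pc4: +16 =286
r52=110100 pc3: +8 =294
r53=110101 pc4: +16 =310
r54=110110 pc4: +16 =326
r55=110111 pc5: +32 =358
r56=111000 pc3: +8 =366
r57=111001 pc4: +16 =382
r58=111010 pc4: +16 =398
r59=111011 pc5: +32 =430
r60=111100 pc4: +16 =446
r61=111101 pc5: +32 =478
r62=111110 pc5: +32 =510
r63=111111 pc6: +64 =574
r64=1000000 pc1: +2 =576
r65=1000001 pc2: +4 =580
r66=1000010 pc2: +4 =584
r67=1000011 pc3: +8 =592
r68=1000100 pc2: +4 =596
r69=1000101 pc3: +8 =604
r70=1000110 pc3: +8 =612
r71=1000111 pc4: +16 =628
r72=1001000 pc2: +4 =632
r73=1001001 pc3: +8 =640

Answer: 640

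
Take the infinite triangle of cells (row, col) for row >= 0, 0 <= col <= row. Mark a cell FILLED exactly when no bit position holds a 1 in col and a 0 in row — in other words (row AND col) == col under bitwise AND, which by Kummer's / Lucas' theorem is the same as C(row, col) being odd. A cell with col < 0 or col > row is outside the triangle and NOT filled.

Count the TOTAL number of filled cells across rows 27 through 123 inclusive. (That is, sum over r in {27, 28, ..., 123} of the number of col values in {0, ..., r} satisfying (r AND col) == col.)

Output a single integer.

Answer: 1744

Derivation:
r27=11011 pc4: +16 =16
r28=11100 pc3: +8 =24
r29=11101 pc4: +16 =40
r30=11110 pc4: +16 =56
r31=11111 pc5: +32 =88
r32=100000 pc1: +2 =90
r33=100001 pc2: +4 =94
r34=100010 pc2: +4 =98
r35=100011 pc3: +8 =106
r36=100100 pc2: +4 =110
r37=100101 pc3: +8 =118
r38=100110 pc3: +8 =126
r39=100111 pc4: +16 =142
r40=101000 pc2: +4 =146
r41=101001 pc3: +8 =154
r42=101010 pc3: +8 =162
r43=101011 pc4: +16 =178
r44=101100 pc3: +8 =186
r45=101101 pc4: +16 =202
r46=101110 pc4: +16 =218
r47=101111 pc5: +32 =250
r48=110000 pc2: +4 =254
r49=110001 pc3: +8 =262
r50=110010 pc3: +8 =270
r51=110011 pc4: +16 =286
r52=110100 pc3: +8 =294
r53=110101 pc4: +16 =310
r54=110110 pc4: +16 =326
r55=110111 pc5: +32 =358
r56=111000 pc3: +8 =366
r57=111001 pc4: +16 =382
r58=111010 pc4: +16 =398
r59=111011 pc5: +32 =430
r60=111100 pc4: +16 =446
r61=111101 pc5: +32 =478
r62=111110 pc5: +32 =510
r63=111111 pc6: +64 =574
r64=1000000 pc1: +2 =576
r65=1000001 pc2: +4 =580
r66=1000010 pc2: +4 =584
r67=1000011 pc3: +8 =592
r68=1000100 pc2: +4 =596
r69=1000101 pc3: +8 =604
r70=1000110 pc3: +8 =612
r71=1000111 pc4: +16 =628
r72=1001000 pc2: +4 =632
r73=1001001 pc3: +8 =640
r74=1001010 pc3: +8 =648
r75=1001011 pc4: +16 =664
r76=1001100 pc3: +8 =672
r77=1001101 pc4: +16 =688
r78=1001110 pc4: +16 =704
r79=1001111 pc5: +32 =736
r80=1010000 pc2: +4 =740
r81=1010001 pc3: +8 =748
r82=1010010 pc3: +8 =756
r83=1010011 pc4: +16 =772
r84=1010100 pc3: +8 =780
r85=1010101 pc4: +16 =796
r86=1010110 pc4: +16 =812
r87=1010111 pc5: +32 =844
r88=1011000 pc3: +8 =852
r89=1011001 pc4: +16 =868
r90=1011010 pc4: +16 =884
r91=1011011 pc5: +32 =916
r92=1011100 pc4: +16 =932
r93=1011101 pc5: +32 =964
r94=1011110 pc5: +32 =996
r95=1011111 pc6: +64 =1060
r96=1100000 pc2: +4 =1064
r97=1100001 pc3: +8 =1072
r98=1100010 pc3: +8 =1080
r99=1100011 pc4: +16 =1096
r100=1100100 pc3: +8 =1104
r101=1100101 pc4: +16 =1120
r102=1100110 pc4: +16 =1136
r103=1100111 pc5: +32 =1168
r104=1101000 pc3: +8 =1176
r105=1101001 pc4: +16 =1192
r106=1101010 pc4: +16 =1208
r107=1101011 pc5: +32 =1240
r108=1101100 pc4: +16 =1256
r109=1101101 pc5: +32 =1288
r110=1101110 pc5: +32 =1320
r111=1101111 pc6: +64 =1384
r112=1110000 pc3: +8 =1392
r113=1110001 pc4: +16 =1408
r114=1110010 pc4: +16 =1424
r115=1110011 pc5: +32 =1456
r116=1110100 pc4: +16 =1472
r117=1110101 pc5: +32 =1504
r118=1110110 pc5: +32 =1536
r119=1110111 pc6: +64 =1600
r120=1111000 pc4: +16 =1616
r121=1111001 pc5: +32 =1648
r122=1111010 pc5: +32 =1680
r123=1111011 pc6: +64 =1744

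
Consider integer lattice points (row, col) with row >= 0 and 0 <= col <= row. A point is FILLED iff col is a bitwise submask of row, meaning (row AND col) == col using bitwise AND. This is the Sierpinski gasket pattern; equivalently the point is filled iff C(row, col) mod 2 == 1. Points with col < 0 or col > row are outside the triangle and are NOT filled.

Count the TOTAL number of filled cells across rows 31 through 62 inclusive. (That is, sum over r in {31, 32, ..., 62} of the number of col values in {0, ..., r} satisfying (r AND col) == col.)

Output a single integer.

Answer: 454

Derivation:
r31=11111 pc5: +32 =32
r32=100000 pc1: +2 =34
r33=100001 pc2: +4 =38
r34=100010 pc2: +4 =42
r35=100011 pc3: +8 =50
r36=100100 pc2: +4 =54
r37=100101 pc3: +8 =62
r38=100110 pc3: +8 =70
r39=100111 pc4: +16 =86
r40=101000 pc2: +4 =90
r41=101001 pc3: +8 =98
r42=101010 pc3: +8 =106
r43=101011 pc4: +16 =122
r44=101100 pc3: +8 =130
r45=101101 pc4: +16 =146
r46=101110 pc4: +16 =162
r47=101111 pc5: +32 =194
r48=110000 pc2: +4 =198
r49=110001 pc3: +8 =206
r50=110010 pc3: +8 =214
r51=110011 pc4: +16 =230
r52=110100 pc3: +8 =238
r53=110101 pc4: +16 =254
r54=110110 pc4: +16 =270
r55=110111 pc5: +32 =302
r56=111000 pc3: +8 =310
r57=111001 pc4: +16 =326
r58=111010 pc4: +16 =342
r59=111011 pc5: +32 =374
r60=111100 pc4: +16 =390
r61=111101 pc5: +32 =422
r62=111110 pc5: +32 =454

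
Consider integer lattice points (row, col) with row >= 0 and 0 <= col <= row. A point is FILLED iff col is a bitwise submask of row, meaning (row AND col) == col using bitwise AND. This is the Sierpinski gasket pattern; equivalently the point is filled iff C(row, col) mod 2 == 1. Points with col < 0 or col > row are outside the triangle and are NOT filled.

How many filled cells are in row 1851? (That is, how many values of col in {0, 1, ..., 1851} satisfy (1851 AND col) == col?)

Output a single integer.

1851 in binary = 11100111011
popcount(1851) = number of 1-bits in 11100111011 = 8
A col c satisfies (1851 AND c) == c iff every set bit of c is also set in 1851; each of the 8 set bits of 1851 can independently be on or off in c.
count = 2^8 = 256

Answer: 256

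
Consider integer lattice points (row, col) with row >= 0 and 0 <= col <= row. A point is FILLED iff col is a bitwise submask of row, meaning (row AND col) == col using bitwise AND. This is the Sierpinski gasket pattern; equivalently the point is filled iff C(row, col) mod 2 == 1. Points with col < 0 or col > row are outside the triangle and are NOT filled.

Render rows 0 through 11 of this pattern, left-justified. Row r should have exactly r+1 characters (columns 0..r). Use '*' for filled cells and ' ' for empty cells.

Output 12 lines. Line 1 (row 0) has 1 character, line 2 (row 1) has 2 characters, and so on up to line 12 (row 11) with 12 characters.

Answer: *
**
* *
****
*   *
**  **
* * * *
********
*       *
**      **
* *     * *
****    ****

Derivation:
r0=0: *
r1=1: **
r2=10: * *
r3=11: ****
r4=100: *   *
r5=101: **  **
r6=110: * * * *
r7=111: ********
r8=1000: *       *
r9=1001: **      **
r10=1010: * *     * *
r11=1011: ****    ****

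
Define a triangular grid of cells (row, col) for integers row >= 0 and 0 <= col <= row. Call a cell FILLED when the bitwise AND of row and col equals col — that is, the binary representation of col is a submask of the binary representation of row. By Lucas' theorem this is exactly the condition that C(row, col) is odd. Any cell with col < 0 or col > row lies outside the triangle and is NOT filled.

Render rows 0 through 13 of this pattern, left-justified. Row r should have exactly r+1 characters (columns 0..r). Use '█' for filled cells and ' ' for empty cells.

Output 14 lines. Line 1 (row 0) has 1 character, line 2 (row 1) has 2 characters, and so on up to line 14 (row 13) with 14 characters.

r0=0: █
r1=1: ██
r2=10: █ █
r3=11: ████
r4=100: █   █
r5=101: ██  ██
r6=110: █ █ █ █
r7=111: ████████
r8=1000: █       █
r9=1001: ██      ██
r10=1010: █ █     █ █
r11=1011: ████    ████
r12=1100: █   █   █   █
r13=1101: ██  ██  ██  ██

Answer: █
██
█ █
████
█   █
██  ██
█ █ █ █
████████
█       █
██      ██
█ █     █ █
████    ████
█   █   █   █
██  ██  ██  ██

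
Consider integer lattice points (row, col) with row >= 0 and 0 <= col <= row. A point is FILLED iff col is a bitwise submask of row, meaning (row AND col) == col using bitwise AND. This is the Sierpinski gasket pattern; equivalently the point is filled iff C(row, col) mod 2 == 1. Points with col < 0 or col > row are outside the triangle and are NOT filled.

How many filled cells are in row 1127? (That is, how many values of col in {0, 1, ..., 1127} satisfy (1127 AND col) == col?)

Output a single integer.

1127 in binary = 10001100111
popcount(1127) = number of 1-bits in 10001100111 = 6
A col c satisfies (1127 AND c) == c iff every set bit of c is also set in 1127; each of the 6 set bits of 1127 can independently be on or off in c.
count = 2^6 = 64

Answer: 64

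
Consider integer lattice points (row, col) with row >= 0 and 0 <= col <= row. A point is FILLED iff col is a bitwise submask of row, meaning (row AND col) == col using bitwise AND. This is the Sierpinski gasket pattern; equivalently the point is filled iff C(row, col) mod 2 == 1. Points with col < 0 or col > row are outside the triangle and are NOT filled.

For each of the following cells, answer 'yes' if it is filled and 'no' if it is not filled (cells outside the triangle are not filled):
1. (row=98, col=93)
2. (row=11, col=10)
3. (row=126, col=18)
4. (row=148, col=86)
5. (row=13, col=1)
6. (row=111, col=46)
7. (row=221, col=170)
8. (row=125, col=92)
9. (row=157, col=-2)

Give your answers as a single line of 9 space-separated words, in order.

Answer: no yes yes no yes yes no yes no

Derivation:
(98,93): row=0b1100010, col=0b1011101, row AND col = 0b1000000 = 64; 64 != 93 -> empty
(11,10): row=0b1011, col=0b1010, row AND col = 0b1010 = 10; 10 == 10 -> filled
(126,18): row=0b1111110, col=0b10010, row AND col = 0b10010 = 18; 18 == 18 -> filled
(148,86): row=0b10010100, col=0b1010110, row AND col = 0b10100 = 20; 20 != 86 -> empty
(13,1): row=0b1101, col=0b1, row AND col = 0b1 = 1; 1 == 1 -> filled
(111,46): row=0b1101111, col=0b101110, row AND col = 0b101110 = 46; 46 == 46 -> filled
(221,170): row=0b11011101, col=0b10101010, row AND col = 0b10001000 = 136; 136 != 170 -> empty
(125,92): row=0b1111101, col=0b1011100, row AND col = 0b1011100 = 92; 92 == 92 -> filled
(157,-2): col outside [0, 157] -> not filled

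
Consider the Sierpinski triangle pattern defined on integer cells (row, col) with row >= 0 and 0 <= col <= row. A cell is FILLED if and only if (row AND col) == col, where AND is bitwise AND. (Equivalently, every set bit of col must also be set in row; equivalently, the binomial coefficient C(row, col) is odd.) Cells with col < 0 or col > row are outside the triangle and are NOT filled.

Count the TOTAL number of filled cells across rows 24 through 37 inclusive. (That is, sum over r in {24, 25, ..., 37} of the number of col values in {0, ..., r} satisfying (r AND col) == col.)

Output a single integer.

Answer: 138

Derivation:
r24=11000 pc2: +4 =4
r25=11001 pc3: +8 =12
r26=11010 pc3: +8 =20
r27=11011 pc4: +16 =36
r28=11100 pc3: +8 =44
r29=11101 pc4: +16 =60
r30=11110 pc4: +16 =76
r31=11111 pc5: +32 =108
r32=100000 pc1: +2 =110
r33=100001 pc2: +4 =114
r34=100010 pc2: +4 =118
r35=100011 pc3: +8 =126
r36=100100 pc2: +4 =130
r37=100101 pc3: +8 =138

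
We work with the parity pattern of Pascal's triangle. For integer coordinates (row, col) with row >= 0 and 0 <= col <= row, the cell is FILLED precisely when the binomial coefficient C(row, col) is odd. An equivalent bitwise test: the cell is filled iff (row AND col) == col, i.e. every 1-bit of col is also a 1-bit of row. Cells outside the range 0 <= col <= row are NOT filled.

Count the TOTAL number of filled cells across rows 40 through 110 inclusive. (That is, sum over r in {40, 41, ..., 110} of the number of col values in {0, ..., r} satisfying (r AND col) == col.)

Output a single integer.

r40=101000 pc2: +4 =4
r41=101001 pc3: +8 =12
r42=101010 pc3: +8 =20
r43=101011 pc4: +16 =36
r44=101100 pc3: +8 =44
r45=101101 pc4: +16 =60
r46=101110 pc4: +16 =76
r47=101111 pc5: +32 =108
r48=110000 pc2: +4 =112
r49=110001 pc3: +8 =120
r50=110010 pc3: +8 =128
r51=110011 pc4: +16 =144
r52=110100 pc3: +8 =152
r53=110101 pc4: +16 =168
r54=110110 pc4: +16 =184
r55=110111 pc5: +32 =216
r56=111000 pc3: +8 =224
r57=111001 pc4: +16 =240
r58=111010 pc4: +16 =256
r59=111011 pc5: +32 =288
r60=111100 pc4: +16 =304
r61=111101 pc5: +32 =336
r62=111110 pc5: +32 =368
r63=111111 pc6: +64 =432
r64=1000000 pc1: +2 =434
r65=1000001 pc2: +4 =438
r66=1000010 pc2: +4 =442
r67=1000011 pc3: +8 =450
r68=1000100 pc2: +4 =454
r69=1000101 pc3: +8 =462
r70=1000110 pc3: +8 =470
r71=1000111 pc4: +16 =486
r72=1001000 pc2: +4 =490
r73=1001001 pc3: +8 =498
r74=1001010 pc3: +8 =506
r75=1001011 pc4: +16 =522
r76=1001100 pc3: +8 =530
r77=1001101 pc4: +16 =546
r78=1001110 pc4: +16 =562
r79=1001111 pc5: +32 =594
r80=1010000 pc2: +4 =598
r81=1010001 pc3: +8 =606
r82=1010010 pc3: +8 =614
r83=1010011 pc4: +16 =630
r84=1010100 pc3: +8 =638
r85=1010101 pc4: +16 =654
r86=1010110 pc4: +16 =670
r87=1010111 pc5: +32 =702
r88=1011000 pc3: +8 =710
r89=1011001 pc4: +16 =726
r90=1011010 pc4: +16 =742
r91=1011011 pc5: +32 =774
r92=1011100 pc4: +16 =790
r93=1011101 pc5: +32 =822
r94=1011110 pc5: +32 =854
r95=1011111 pc6: +64 =918
r96=1100000 pc2: +4 =922
r97=1100001 pc3: +8 =930
r98=1100010 pc3: +8 =938
r99=1100011 pc4: +16 =954
r100=1100100 pc3: +8 =962
r101=1100101 pc4: +16 =978
r102=1100110 pc4: +16 =994
r103=1100111 pc5: +32 =1026
r104=1101000 pc3: +8 =1034
r105=1101001 pc4: +16 =1050
r106=1101010 pc4: +16 =1066
r107=1101011 pc5: +32 =1098
r108=1101100 pc4: +16 =1114
r109=1101101 pc5: +32 =1146
r110=1101110 pc5: +32 =1178

Answer: 1178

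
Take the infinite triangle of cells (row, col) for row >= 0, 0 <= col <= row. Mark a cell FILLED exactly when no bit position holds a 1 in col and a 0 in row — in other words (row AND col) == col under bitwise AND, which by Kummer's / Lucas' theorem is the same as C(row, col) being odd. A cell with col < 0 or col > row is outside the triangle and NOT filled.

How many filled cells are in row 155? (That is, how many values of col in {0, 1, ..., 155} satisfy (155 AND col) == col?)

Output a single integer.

155 in binary = 10011011
popcount(155) = number of 1-bits in 10011011 = 5
A col c satisfies (155 AND c) == c iff every set bit of c is also set in 155; each of the 5 set bits of 155 can independently be on or off in c.
count = 2^5 = 32

Answer: 32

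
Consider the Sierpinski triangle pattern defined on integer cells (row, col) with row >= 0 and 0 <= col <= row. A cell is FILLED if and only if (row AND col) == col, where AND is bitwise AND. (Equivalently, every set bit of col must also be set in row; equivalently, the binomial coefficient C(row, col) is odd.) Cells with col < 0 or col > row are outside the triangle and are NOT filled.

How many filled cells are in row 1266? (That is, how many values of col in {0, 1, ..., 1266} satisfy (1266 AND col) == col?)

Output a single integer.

Answer: 64

Derivation:
1266 in binary = 10011110010
popcount(1266) = number of 1-bits in 10011110010 = 6
A col c satisfies (1266 AND c) == c iff every set bit of c is also set in 1266; each of the 6 set bits of 1266 can independently be on or off in c.
count = 2^6 = 64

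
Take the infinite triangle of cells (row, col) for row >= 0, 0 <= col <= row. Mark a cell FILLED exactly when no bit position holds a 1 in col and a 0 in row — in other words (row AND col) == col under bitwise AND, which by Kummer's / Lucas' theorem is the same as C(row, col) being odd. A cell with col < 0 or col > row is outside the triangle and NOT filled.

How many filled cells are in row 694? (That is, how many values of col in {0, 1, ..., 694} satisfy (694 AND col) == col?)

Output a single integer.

Answer: 64

Derivation:
694 in binary = 1010110110
popcount(694) = number of 1-bits in 1010110110 = 6
A col c satisfies (694 AND c) == c iff every set bit of c is also set in 694; each of the 6 set bits of 694 can independently be on or off in c.
count = 2^6 = 64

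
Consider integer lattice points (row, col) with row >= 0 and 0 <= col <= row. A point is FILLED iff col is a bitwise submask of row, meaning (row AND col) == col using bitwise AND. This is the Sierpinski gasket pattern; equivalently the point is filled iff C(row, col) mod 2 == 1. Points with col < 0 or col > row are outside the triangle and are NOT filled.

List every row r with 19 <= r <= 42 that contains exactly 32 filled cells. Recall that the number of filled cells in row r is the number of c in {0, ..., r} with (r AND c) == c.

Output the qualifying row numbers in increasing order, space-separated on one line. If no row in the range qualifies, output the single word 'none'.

Row r has 2^popcount(r) filled cells, so we need popcount(r) = log2(32) = 5.
Scan r = 19..42 and keep those with exactly 5 one-bits:
r=19=10011 popcount=3 -> skip
r=20=10100 popcount=2 -> skip
r=21=10101 popcount=3 -> skip
r=22=10110 popcount=3 -> skip
r=23=10111 popcount=4 -> skip
r=24=11000 popcount=2 -> skip
r=25=11001 popcount=3 -> skip
r=26=11010 popcount=3 -> skip
r=27=11011 popcount=4 -> skip
r=28=11100 popcount=3 -> skip
r=29=11101 popcount=4 -> skip
r=30=11110 popcount=4 -> skip
r=31=11111 popcount=5 -> KEEP
r=32=100000 popcount=1 -> skip
r=33=100001 popcount=2 -> skip
r=34=100010 popcount=2 -> skip
r=35=100011 popcount=3 -> skip
r=36=100100 popcount=2 -> skip
r=37=100101 popcount=3 -> skip
r=38=100110 popcount=3 -> skip
r=39=100111 popcount=4 -> skip
r=40=101000 popcount=2 -> skip
r=41=101001 popcount=3 -> skip
r=42=101010 popcount=3 -> skip
Kept rows: 31

Answer: 31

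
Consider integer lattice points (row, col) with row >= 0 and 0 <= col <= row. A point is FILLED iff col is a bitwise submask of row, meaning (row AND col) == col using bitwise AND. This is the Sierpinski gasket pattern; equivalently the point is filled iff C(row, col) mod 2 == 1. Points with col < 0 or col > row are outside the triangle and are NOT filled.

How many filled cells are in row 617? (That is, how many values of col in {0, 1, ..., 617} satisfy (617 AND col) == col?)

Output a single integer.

617 in binary = 1001101001
popcount(617) = number of 1-bits in 1001101001 = 5
A col c satisfies (617 AND c) == c iff every set bit of c is also set in 617; each of the 5 set bits of 617 can independently be on or off in c.
count = 2^5 = 32

Answer: 32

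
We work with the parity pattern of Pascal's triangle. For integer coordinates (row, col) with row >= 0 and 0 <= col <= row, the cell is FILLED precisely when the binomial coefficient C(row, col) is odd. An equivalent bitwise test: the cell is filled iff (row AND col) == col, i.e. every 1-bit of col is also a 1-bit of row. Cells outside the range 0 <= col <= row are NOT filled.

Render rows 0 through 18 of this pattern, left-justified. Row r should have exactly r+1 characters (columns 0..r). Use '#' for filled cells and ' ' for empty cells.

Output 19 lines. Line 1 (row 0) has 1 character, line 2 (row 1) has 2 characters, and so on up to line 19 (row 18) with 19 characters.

Answer: #
##
# #
####
#   #
##  ##
# # # #
########
#       #
##      ##
# #     # #
####    ####
#   #   #   #
##  ##  ##  ##
# # # # # # # #
################
#               #
##              ##
# #             # #

Derivation:
r0=0: #
r1=1: ##
r2=10: # #
r3=11: ####
r4=100: #   #
r5=101: ##  ##
r6=110: # # # #
r7=111: ########
r8=1000: #       #
r9=1001: ##      ##
r10=1010: # #     # #
r11=1011: ####    ####
r12=1100: #   #   #   #
r13=1101: ##  ##  ##  ##
r14=1110: # # # # # # # #
r15=1111: ################
r16=10000: #               #
r17=10001: ##              ##
r18=10010: # #             # #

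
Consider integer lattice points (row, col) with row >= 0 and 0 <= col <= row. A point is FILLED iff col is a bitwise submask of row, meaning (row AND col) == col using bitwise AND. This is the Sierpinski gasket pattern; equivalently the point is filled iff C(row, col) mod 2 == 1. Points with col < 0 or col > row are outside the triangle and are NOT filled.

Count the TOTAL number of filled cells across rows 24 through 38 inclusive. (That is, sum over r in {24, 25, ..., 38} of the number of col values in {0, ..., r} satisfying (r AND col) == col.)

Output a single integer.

r24=11000 pc2: +4 =4
r25=11001 pc3: +8 =12
r26=11010 pc3: +8 =20
r27=11011 pc4: +16 =36
r28=11100 pc3: +8 =44
r29=11101 pc4: +16 =60
r30=11110 pc4: +16 =76
r31=11111 pc5: +32 =108
r32=100000 pc1: +2 =110
r33=100001 pc2: +4 =114
r34=100010 pc2: +4 =118
r35=100011 pc3: +8 =126
r36=100100 pc2: +4 =130
r37=100101 pc3: +8 =138
r38=100110 pc3: +8 =146

Answer: 146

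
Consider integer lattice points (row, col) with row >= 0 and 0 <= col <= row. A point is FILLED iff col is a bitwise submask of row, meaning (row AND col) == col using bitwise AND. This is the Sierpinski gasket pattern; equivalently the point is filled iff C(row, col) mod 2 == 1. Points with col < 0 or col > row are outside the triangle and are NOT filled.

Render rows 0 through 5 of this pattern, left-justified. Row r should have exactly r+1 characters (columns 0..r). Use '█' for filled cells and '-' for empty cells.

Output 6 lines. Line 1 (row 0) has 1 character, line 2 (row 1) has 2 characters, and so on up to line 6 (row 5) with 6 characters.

Answer: █
██
█-█
████
█---█
██--██

Derivation:
r0=0: █
r1=1: ██
r2=10: █-█
r3=11: ████
r4=100: █---█
r5=101: ██--██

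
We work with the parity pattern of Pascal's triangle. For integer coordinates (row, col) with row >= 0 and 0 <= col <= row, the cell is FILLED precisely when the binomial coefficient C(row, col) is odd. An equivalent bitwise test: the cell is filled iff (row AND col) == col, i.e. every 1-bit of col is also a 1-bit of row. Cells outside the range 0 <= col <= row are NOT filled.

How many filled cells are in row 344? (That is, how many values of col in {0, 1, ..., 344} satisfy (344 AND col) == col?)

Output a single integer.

344 in binary = 101011000
popcount(344) = number of 1-bits in 101011000 = 4
A col c satisfies (344 AND c) == c iff every set bit of c is also set in 344; each of the 4 set bits of 344 can independently be on or off in c.
count = 2^4 = 16

Answer: 16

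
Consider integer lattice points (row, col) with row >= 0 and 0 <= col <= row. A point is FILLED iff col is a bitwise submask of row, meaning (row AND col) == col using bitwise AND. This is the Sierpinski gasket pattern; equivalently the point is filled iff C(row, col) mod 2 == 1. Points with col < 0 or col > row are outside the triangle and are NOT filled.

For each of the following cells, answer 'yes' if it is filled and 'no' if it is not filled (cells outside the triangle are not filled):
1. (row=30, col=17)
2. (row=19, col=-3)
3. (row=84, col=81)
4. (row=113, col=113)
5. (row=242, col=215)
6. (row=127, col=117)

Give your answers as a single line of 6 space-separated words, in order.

(30,17): row=0b11110, col=0b10001, row AND col = 0b10000 = 16; 16 != 17 -> empty
(19,-3): col outside [0, 19] -> not filled
(84,81): row=0b1010100, col=0b1010001, row AND col = 0b1010000 = 80; 80 != 81 -> empty
(113,113): row=0b1110001, col=0b1110001, row AND col = 0b1110001 = 113; 113 == 113 -> filled
(242,215): row=0b11110010, col=0b11010111, row AND col = 0b11010010 = 210; 210 != 215 -> empty
(127,117): row=0b1111111, col=0b1110101, row AND col = 0b1110101 = 117; 117 == 117 -> filled

Answer: no no no yes no yes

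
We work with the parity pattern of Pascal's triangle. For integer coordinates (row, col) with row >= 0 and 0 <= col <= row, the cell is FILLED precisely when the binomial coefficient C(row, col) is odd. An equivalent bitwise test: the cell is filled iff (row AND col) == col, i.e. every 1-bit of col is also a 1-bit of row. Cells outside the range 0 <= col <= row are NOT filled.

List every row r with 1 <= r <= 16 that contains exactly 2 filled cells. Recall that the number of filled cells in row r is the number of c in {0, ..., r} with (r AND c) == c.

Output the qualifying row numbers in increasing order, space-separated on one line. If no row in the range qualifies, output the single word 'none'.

Answer: 1 2 4 8 16

Derivation:
Row r has 2^popcount(r) filled cells, so we need popcount(r) = log2(2) = 1.
Scan r = 1..16 and keep those with exactly 1 one-bits:
r=1=1 popcount=1 -> KEEP
r=2=10 popcount=1 -> KEEP
r=3=11 popcount=2 -> skip
r=4=100 popcount=1 -> KEEP
r=5=101 popcount=2 -> skip
r=6=110 popcount=2 -> skip
r=7=111 popcount=3 -> skip
r=8=1000 popcount=1 -> KEEP
r=9=1001 popcount=2 -> skip
r=10=1010 popcount=2 -> skip
r=11=1011 popcount=3 -> skip
r=12=1100 popcount=2 -> skip
r=13=1101 popcount=3 -> skip
r=14=1110 popcount=3 -> skip
r=15=1111 popcount=4 -> skip
r=16=10000 popcount=1 -> KEEP
Kept rows: 1 2 4 8 16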